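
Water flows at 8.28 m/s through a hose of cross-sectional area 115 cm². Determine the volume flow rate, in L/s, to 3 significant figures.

Q = A·v = 0.0115 m² × 8.28 m/s = 0.0952 m³/s.
Converting: 0.0952 m³/s × 1000 = 95.2 L/s.

95.2 L/s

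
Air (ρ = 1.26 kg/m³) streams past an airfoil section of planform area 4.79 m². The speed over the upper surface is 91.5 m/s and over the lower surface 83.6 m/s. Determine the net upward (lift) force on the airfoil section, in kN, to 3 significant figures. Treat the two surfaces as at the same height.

With equal heights on the two surfaces, Bernoulli gives P_lower − P_upper = ½ρ(v_upper² − v_lower²).
ΔP = ½·1.26·(91.5² − 83.6²) = 871 Pa.
Lift = ΔP · A = 871 × 4.79 = 4170 N.

4.17 kN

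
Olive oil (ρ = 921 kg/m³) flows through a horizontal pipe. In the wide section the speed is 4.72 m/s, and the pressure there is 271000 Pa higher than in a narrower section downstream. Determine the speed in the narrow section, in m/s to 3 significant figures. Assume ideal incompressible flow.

With h₁ = h₂, rearranging Bernoulli gives v₂ = √(v₁² + 2ΔP/ρ).
v₂ = √(4.72² + 2·271000/921) = √(22.3 + 588) = 24.7 m/s.

24.7 m/s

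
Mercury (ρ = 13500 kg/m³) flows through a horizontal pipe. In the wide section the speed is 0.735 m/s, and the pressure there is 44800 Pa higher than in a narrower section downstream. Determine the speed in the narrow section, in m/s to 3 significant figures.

Along the level pipe P + ½ρv² is conserved, hence v₂² = v₁² + 2(P₁ − P₂)/ρ.
v₂ = √(0.735² + 2·44800/13500) = √(0.540 + 6.64) = 2.68 m/s.

v₂ = 2.68 m/s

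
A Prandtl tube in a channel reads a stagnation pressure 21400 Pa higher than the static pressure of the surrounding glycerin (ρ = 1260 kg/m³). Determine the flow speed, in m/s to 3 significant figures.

5.83 m/s

Bernoulli between the free stream and the stagnation point: ½ρv² = P_stag − P_static.
v = √(2ΔP/ρ) = √(2·21400/1260) = 5.83 m/s.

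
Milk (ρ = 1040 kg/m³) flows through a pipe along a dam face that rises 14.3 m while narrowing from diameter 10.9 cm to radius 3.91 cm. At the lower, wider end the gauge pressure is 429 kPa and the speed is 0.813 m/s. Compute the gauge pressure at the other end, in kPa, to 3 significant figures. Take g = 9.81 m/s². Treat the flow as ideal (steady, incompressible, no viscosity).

P₂ = 282 kPa

The volume flow rate is constant, so v₂ = (A₁/A₂)v₁ = (93.3/48.0)·0.813 = 1.58 m/s.
Energy conservation along the streamline gives P₂ = P₁ − ½ρ(v₂² − v₁²) − ρg(h₂ − h₁).
P₂ = 429000 + ½·1040·(0.813² − 1.58²) − 1040·9.81·(+14.3) = 429000 + (-954) − (146000) = 282000 Pa.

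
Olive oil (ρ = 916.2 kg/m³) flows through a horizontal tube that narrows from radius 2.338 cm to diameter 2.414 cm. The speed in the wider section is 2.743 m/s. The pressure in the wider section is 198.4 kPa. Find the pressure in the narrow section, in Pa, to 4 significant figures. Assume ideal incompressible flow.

The volume flow rate is constant, so v₂ = (A₁/A₂)v₁ = (17.17/4.577)·2.743 = 10.29 m/s.
The pipe is horizontal, so Bernoulli reduces to P₁ + ½ρv₁² = P₂ + ½ρv₂².
P₂ = P₁ − ½ρ(v₂² − v₁²) = 198400 − ½·916.2·(10.29² − 2.743²) = 198400 − 45080 = 153300 Pa.

P₂ ≈ 153300 Pa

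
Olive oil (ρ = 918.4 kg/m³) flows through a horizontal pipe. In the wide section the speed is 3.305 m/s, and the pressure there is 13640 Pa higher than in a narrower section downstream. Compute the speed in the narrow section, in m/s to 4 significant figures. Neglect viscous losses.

v₂ ≈ 6.374 m/s

With h₁ = h₂, rearranging Bernoulli gives v₂ = √(v₁² + 2ΔP/ρ).
v₂ = √(3.305² + 2·13640/918.4) = √(10.92 + 29.70) = 6.374 m/s.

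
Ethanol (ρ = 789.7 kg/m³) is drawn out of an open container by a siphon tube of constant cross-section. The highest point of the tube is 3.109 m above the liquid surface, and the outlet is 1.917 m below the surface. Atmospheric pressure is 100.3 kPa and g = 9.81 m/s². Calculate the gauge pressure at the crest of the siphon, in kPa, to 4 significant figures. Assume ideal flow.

The outlet speed comes from Torricelli: v = √(2g·1.917) = 6.133 m/s.
The bore is uniform, so the speed at the crest is the same v. Bernoulli surface→crest: P_atm = P_top + ½ρv² + ρg·h_top.
P_top = 100300 − ½·789.7·6.133² − 789.7·9.81·3.109 = 61360 Pa. So P_gauge = P_top − P_atm = -38940 Pa.

-38.94 kPa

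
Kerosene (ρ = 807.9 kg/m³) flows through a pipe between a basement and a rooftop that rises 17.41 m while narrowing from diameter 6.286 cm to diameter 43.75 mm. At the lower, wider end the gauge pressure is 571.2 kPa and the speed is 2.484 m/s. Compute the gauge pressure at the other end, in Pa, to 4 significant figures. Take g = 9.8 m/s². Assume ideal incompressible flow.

The volume flow rate is constant, so v₂ = (A₁/A₂)v₁ = (31.03/15.03)·2.484 = 5.128 m/s.
Energy conservation along the streamline gives P₂ = P₁ − ½ρ(v₂² − v₁²) − ρg(h₂ − h₁).
P₂ = 571200 + ½·807.9·(2.484² − 5.128²) − 807.9·9.8·(+17.41) = 571200 + (-8130) − (137800) = 425200 Pa.

P₂ ≈ 425200 Pa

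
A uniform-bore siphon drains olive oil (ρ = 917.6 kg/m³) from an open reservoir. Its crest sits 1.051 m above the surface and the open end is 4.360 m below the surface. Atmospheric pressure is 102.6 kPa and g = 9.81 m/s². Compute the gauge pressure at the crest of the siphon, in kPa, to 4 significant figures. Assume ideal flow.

P_gauge ≈ -48.71 kPa

From the surface to the outlet (both open to atmosphere, surface at rest): v = √(2g·h_out) = √(2·9.81·4.360) = 9.249 m/s.
With constant cross-section the crest speed equals v; applying Bernoulli from the surface up to the crest, P_top = P_atm − ½ρv² − ρg·h_top.
P_top = 102600 − ½·917.6·9.249² − 917.6·9.81·1.051 = 53890 Pa. So P_gauge = P_top − P_atm = -48710 Pa.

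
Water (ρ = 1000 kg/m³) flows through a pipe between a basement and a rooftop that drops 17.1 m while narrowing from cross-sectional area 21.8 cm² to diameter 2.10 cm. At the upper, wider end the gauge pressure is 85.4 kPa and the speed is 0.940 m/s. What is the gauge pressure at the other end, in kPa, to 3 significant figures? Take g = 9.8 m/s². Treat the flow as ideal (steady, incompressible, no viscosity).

The volume flow rate is constant, so v₂ = (A₁/A₂)v₁ = (21.8/3.46)·0.940 = 5.92 m/s.
Applying Bernoulli between the two ends and solving for P₂: P₂ = P₁ + ½ρ(v₁² − v₂²) − ρgΔh.
P₂ = 85400 + ½·1000·(0.940² − 5.92²) − 1000·9.8·(−17.1) = 85400 + (-17100) − (-168000) = 236000 Pa.

P₂ = 236 kPa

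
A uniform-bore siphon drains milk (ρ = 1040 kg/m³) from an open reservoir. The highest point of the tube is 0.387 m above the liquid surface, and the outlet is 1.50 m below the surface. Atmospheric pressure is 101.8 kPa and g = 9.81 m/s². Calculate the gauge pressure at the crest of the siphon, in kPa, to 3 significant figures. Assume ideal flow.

The outlet speed comes from Torricelli: v = √(2g·1.50) = 5.42 m/s.
Continuity keeps v the same throughout the tube; from surface to crest, P_atm + 0 = P_top + ½ρv² + ρg·h_top.
P_top = 101800 − ½·1040·5.42² − 1040·9.81·0.387 = 82500 Pa. So P_gauge = P_top − P_atm = -19300 Pa.

P_gauge ≈ -19.3 kPa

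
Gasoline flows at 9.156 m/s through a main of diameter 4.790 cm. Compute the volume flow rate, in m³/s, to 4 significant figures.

Q = A·v = 0.001802 m² × 9.156 m/s = 0.01650 m³/s.

0.01650 m³/s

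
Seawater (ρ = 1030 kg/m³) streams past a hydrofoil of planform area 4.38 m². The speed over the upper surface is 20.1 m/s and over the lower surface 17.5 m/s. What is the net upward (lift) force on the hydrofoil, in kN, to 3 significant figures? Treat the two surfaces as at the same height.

F = 221 kN

With equal heights on the two surfaces, Bernoulli gives P_lower − P_upper = ½ρ(v_upper² − v_lower²).
ΔP = ½·1030·(20.1² − 17.5²) = 50300 Pa.
Lift = ΔP · A = 50300 × 4.38 = 221000 N.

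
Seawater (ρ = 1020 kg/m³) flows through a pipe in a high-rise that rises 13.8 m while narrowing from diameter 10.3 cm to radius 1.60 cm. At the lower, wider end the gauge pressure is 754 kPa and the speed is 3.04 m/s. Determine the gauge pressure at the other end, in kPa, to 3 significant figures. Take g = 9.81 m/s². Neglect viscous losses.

P₂ ≈ 115 kPa

The volume flow rate is constant, so v₂ = (A₁/A₂)v₁ = (83.3/8.04)·3.04 = 31.5 m/s.
Applying Bernoulli between the two ends and solving for P₂: P₂ = P₁ + ½ρ(v₁² − v₂²) − ρgΔh.
P₂ = 754000 + ½·1020·(3.04² − 31.5²) − 1020·9.81·(+13.8) = 754000 + (-501000) − (138000) = 115000 Pa.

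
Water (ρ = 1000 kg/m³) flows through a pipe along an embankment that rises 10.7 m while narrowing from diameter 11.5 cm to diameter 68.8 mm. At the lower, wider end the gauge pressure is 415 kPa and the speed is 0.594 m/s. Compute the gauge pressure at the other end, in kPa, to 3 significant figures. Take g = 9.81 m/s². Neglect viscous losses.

Mass conservation (A₁v₁ = A₂v₂) gives v₂ = 0.594 × 104/37.2 = 1.66 m/s.
Applying Bernoulli between the two ends and solving for P₂: P₂ = P₁ + ½ρ(v₁² − v₂²) − ρgΔh.
P₂ = 415000 + ½·1000·(0.594² − 1.66²) − 1000·9.81·(+10.7) = 415000 + (-1200) − (105000) = 309000 Pa.

P₂ ≈ 309 kPa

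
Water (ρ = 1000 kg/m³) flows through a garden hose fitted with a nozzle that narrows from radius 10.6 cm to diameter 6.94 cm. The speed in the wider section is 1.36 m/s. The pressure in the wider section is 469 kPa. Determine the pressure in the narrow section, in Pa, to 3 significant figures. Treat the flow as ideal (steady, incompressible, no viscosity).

P₂ = 389000 Pa

Mass conservation (A₁v₁ = A₂v₂) gives v₂ = 1.36 × 353/37.8 = 12.7 m/s.
With no height change, Bernoulli's equation is P₁ + ½ρv₁² = P₂ + ½ρv₂².
P₂ = P₁ − ½ρ(v₂² − v₁²) = 469000 − ½·1000·(12.7² − 1.36²) = 469000 − 79600 = 389000 Pa.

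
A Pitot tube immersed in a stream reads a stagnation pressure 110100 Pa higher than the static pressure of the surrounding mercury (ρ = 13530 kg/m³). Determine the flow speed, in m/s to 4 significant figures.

v ≈ 4.034 m/s

The dynamic pressure equals the rise in static pressure at the stagnation point: ΔP = ½ρv².
v = √(2ΔP/ρ) = √(2·110100/13530) = 4.034 m/s.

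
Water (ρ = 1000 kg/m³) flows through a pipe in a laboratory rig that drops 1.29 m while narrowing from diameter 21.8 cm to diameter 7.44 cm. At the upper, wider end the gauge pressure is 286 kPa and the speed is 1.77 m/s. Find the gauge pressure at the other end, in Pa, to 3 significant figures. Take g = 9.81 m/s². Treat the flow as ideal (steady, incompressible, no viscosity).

The volume flow rate is constant, so v₂ = (A₁/A₂)v₁ = (373/43.5)·1.77 = 15.2 m/s.
Applying Bernoulli between the two ends and solving for P₂: P₂ = P₁ + ½ρ(v₁² − v₂²) − ρgΔh.
P₂ = 286000 + ½·1000·(1.77² − 15.2²) − 1000·9.81·(−1.29) = 286000 + (-114000) − (-12700) = 185000 Pa.

P₂ ≈ 185000 Pa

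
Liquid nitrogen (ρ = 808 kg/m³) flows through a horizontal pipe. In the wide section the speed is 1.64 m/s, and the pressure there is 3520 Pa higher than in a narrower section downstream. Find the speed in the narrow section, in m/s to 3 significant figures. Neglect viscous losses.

Horizontal Bernoulli: P₁ + ½ρv₁² = P₂ + ½ρv₂², so v₂² = v₁² + 2(P₁ − P₂)/ρ.
v₂ = √(1.64² + 2·3520/808) = √(2.69 + 8.71) = 3.38 m/s.

3.38 m/s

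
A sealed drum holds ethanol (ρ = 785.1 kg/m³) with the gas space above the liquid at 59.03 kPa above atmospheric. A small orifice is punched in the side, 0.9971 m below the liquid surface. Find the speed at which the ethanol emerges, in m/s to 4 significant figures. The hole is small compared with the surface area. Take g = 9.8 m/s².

Take point 1 at the surface (v₁ ≈ 0) and point 2 at the hole (at atmospheric pressure). Bernoulli: P₁ + ρg h = P_atm + ½ρv₂².
With P₁ − P_atm = 59030 Pa, v₂ = √(2gh + 2ΔP/ρ) = √(2·9.8·0.9971 + 2·59030/785.1) = 13.04 m/s.

v = 13.04 m/s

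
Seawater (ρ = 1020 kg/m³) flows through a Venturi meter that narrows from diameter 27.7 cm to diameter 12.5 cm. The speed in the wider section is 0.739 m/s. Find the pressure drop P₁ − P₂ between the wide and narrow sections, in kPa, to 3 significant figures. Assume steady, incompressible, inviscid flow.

By continuity, v₂ = v₁·A₁/A₂ = 0.739·(603/123) = 3.63 m/s.
Bernoulli (h₁ = h₂): P₁ − P₂ = ½ρ(v₂² − v₁²).
P₁ − P₂ = ½·1020·(3.63² − 0.739²) = ½·1020·12.6 = 6440 Pa.

ΔP = 6.44 kPa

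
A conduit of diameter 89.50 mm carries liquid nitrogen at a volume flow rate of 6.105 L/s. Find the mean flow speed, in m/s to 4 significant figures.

Q = 6.105 L/s = 0.006105 m³/s.
v = Q/A = 0.006105 / 0.006291 = 0.9704 m/s.

0.9704 m/s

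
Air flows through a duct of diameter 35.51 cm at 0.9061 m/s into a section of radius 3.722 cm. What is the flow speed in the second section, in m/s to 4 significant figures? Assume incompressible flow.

v₂ = 20.62 m/s

The volume flow rate is constant, so v₂ = (A₁/A₂)v₁ = (990.4/43.52)·0.9061 = 20.62 m/s.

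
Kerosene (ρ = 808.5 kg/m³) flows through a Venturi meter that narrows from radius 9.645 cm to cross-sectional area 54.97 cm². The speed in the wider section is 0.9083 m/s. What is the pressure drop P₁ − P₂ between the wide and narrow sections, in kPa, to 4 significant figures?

ΔP ≈ 9.093 kPa

By continuity, v₂ = v₁·A₁/A₂ = 0.9083·(292.2/54.97) = 4.829 m/s.
The pipe is horizontal, so Bernoulli reduces to P₁ + ½ρv₁² = P₂ + ½ρv₂².
P₁ − P₂ = ½·808.5·(4.829² − 0.9083²) = ½·808.5·22.49 = 9093 Pa.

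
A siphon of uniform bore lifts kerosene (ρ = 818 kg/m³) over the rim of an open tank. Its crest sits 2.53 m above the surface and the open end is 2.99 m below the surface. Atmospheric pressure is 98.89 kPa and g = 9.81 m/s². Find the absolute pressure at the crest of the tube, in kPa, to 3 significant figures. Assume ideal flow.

The outlet speed comes from Torricelli: v = √(2g·2.99) = 7.66 m/s.
The bore is uniform, so the speed at the crest is the same v. Bernoulli surface→crest: P_atm = P_top + ½ρv² + ρg·h_top.
P_top = 98890 − ½·818·7.66² − 818·9.81·2.53 = 54600 Pa.

P_top ≈ 54.6 kPa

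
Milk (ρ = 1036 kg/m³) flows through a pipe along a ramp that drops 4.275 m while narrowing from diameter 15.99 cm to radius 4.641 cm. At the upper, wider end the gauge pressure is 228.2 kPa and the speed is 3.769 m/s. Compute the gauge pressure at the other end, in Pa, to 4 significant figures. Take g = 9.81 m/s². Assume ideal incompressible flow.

Mass conservation (A₁v₁ = A₂v₂) gives v₂ = 3.769 × 200.8/67.67 = 11.19 m/s.
Energy conservation along the streamline gives P₂ = P₁ − ½ρ(v₂² − v₁²) − ρg(h₂ − h₁).
P₂ = 228200 + ½·1036·(3.769² − 11.19²) − 1036·9.81·(−4.275) = 228200 + (-57450) − (-43450) = 214200 Pa.

214200 Pa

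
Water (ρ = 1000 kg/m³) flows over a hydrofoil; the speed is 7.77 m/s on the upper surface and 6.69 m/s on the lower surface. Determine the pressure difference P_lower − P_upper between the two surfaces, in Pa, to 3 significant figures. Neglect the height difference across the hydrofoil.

Bernoulli (same height): P_lower − P_upper = ½ρ(v_upper² − v_lower²).
ΔP = ½·1000·(7.77² − 6.69²) = 7810 Pa.

ΔP = 7810 Pa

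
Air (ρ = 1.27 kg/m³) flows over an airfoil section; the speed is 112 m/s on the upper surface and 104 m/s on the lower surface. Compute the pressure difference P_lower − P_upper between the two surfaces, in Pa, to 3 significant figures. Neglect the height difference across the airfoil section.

ΔP ≈ 1100 Pa

Bernoulli (same height): P_lower − P_upper = ½ρ(v_upper² − v_lower²).
ΔP = ½·1.27·(112² − 104²) = 1100 Pa.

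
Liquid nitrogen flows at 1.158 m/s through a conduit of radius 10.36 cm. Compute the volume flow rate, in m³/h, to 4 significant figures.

Q = A·v = 0.03372 m² × 1.158 m/s = 0.03905 m³/s.
Converting: 0.03905 m³/s × 3600 = 140.6 m³/h.

140.6 m³/h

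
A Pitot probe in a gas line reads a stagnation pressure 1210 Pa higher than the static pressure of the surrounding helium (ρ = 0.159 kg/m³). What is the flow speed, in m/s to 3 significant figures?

The dynamic pressure equals the rise in static pressure at the stagnation point: ΔP = ½ρv².
v = √(2ΔP/ρ) = √(2·1210/0.159) = 123 m/s.

v ≈ 123 m/s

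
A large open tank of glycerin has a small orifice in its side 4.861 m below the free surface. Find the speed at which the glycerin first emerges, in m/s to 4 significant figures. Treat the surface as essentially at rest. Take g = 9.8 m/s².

Torricelli's result v = √(2gh) gives v = √(2·9.8·4.861) = 9.761 m/s.

v ≈ 9.761 m/s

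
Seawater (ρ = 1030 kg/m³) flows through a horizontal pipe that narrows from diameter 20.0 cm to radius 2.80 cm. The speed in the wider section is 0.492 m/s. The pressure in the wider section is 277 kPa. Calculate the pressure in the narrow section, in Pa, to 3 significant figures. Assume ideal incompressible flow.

By continuity, v₂ = v₁·A₁/A₂ = 0.492·(314/24.6) = 6.28 m/s.
Bernoulli (h₁ = h₂): P₁ − P₂ = ½ρ(v₂² − v₁²).
P₂ = P₁ − ½ρ(v₂² − v₁²) = 277000 − ½·1030·(6.28² − 0.492²) = 277000 − 20200 = 257000 Pa.

257000 Pa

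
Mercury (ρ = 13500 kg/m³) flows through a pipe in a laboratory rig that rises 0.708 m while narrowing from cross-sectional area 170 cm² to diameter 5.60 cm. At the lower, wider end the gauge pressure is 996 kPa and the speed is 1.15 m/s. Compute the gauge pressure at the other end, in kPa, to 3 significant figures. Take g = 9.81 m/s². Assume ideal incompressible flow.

The volume flow rate is constant, so v₂ = (A₁/A₂)v₁ = (170/24.6)·1.15 = 7.94 m/s.
Applying Bernoulli between the two ends and solving for P₂: P₂ = P₁ + ½ρ(v₁² − v₂²) − ρgΔh.
P₂ = 996000 + ½·13500·(1.15² − 7.94²) − 13500·9.81·(+0.708) = 996000 + (-416000) − (93800) = 486000 Pa.

P₂ = 486 kPa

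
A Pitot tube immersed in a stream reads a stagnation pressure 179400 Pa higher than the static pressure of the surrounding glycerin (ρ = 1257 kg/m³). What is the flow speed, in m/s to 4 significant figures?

v ≈ 16.90 m/s

Bernoulli between the free stream and the stagnation point: ½ρv² = P_stag − P_static.
v = √(2ΔP/ρ) = √(2·179400/1257) = 16.90 m/s.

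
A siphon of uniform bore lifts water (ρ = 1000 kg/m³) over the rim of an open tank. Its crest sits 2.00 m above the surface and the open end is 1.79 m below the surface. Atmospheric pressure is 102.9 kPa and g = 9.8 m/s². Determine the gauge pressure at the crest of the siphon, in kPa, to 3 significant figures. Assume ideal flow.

The outlet speed comes from Torricelli: v = √(2g·1.79) = 5.92 m/s.
The bore is uniform, so the speed at the crest is the same v. Bernoulli surface→crest: P_atm = P_top + ½ρv² + ρg·h_top.
P_top = 102900 − ½·1000·5.92² − 1000·9.8·2.00 = 65800 Pa. So P_gauge = P_top − P_atm = -37100 Pa.

-37.1 kPa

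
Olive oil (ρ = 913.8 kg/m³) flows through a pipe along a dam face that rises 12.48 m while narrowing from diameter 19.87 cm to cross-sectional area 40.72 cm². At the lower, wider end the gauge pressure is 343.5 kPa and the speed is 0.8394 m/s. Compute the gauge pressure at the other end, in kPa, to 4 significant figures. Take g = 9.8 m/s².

The volume flow rate is constant, so v₂ = (A₁/A₂)v₁ = (310.1/40.72)·0.8394 = 6.392 m/s.
Energy conservation along the streamline gives P₂ = P₁ − ½ρ(v₂² − v₁²) − ρg(h₂ − h₁).
P₂ = 343500 + ½·913.8·(0.8394² − 6.392²) − 913.8·9.8·(+12.48) = 343500 + (-18350) − (111800) = 213400 Pa.

P₂ ≈ 213.4 kPa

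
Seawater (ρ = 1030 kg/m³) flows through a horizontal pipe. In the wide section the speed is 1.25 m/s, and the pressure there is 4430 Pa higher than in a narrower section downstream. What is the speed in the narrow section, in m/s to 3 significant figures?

3.19 m/s

Horizontal Bernoulli: P₁ + ½ρv₁² = P₂ + ½ρv₂², so v₂² = v₁² + 2(P₁ − P₂)/ρ.
v₂ = √(1.25² + 2·4430/1030) = √(1.56 + 8.60) = 3.19 m/s.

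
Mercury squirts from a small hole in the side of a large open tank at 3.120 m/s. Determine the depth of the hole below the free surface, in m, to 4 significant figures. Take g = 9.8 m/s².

0.4967 m

Torricelli: v = √(2gh), so h = v²/(2g).
h = 3.120²/(2·9.8) = 9.734/19.60 = 0.4967 m.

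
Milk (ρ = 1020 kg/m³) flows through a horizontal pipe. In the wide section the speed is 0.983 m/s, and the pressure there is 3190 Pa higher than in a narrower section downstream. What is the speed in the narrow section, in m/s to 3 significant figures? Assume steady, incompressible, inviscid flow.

v₂ = 2.69 m/s

Horizontal Bernoulli: P₁ + ½ρv₁² = P₂ + ½ρv₂², so v₂² = v₁² + 2(P₁ − P₂)/ρ.
v₂ = √(0.983² + 2·3190/1020) = √(0.966 + 6.25) = 2.69 m/s.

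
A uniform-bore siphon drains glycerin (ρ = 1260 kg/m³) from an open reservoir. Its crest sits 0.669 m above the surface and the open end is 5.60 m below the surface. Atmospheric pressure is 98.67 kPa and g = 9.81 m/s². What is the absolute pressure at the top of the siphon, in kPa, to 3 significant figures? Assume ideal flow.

The outlet speed comes from Torricelli: v = √(2g·5.60) = 10.5 m/s.
Continuity keeps v the same throughout the tube; from surface to crest, P_atm + 0 = P_top + ½ρv² + ρg·h_top.
P_top = 98670 − ½·1260·10.5² − 1260·9.81·0.669 = 21200 Pa.

P_top ≈ 21.2 kPa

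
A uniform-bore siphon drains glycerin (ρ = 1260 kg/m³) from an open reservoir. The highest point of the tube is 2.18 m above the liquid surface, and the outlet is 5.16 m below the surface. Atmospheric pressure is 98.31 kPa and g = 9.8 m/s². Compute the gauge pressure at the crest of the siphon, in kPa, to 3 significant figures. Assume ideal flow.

Bernoulli surface→outlet gives ½v² = g·h_out, so v = √(2·9.8·5.16) = 10.1 m/s.
With constant cross-section the crest speed equals v; applying Bernoulli from the surface up to the crest, P_top = P_atm − ½ρv² − ρg·h_top.
P_top = 98310 − ½·1260·10.1² − 1260·9.8·2.18 = 7680 Pa. So P_gauge = P_top − P_atm = -90600 Pa.

P_gauge = -90.6 kPa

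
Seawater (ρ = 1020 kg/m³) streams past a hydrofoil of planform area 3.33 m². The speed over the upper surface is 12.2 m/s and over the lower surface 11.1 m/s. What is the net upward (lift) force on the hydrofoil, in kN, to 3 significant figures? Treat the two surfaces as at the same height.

43.5 kN

With equal heights on the two surfaces, Bernoulli gives P_lower − P_upper = ½ρ(v_upper² − v_lower²).
ΔP = ½·1020·(12.2² − 11.1²) = 13100 Pa.
Lift = ΔP · A = 13100 × 3.33 = 43500 N.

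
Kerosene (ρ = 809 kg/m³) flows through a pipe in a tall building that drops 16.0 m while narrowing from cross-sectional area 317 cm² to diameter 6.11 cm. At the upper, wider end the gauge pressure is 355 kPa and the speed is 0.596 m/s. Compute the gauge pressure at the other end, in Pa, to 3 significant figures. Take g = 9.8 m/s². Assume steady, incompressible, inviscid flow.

By continuity, v₂ = v₁·A₁/A₂ = 0.596·(317/29.3) = 6.44 m/s.
Bernoulli: P₁ + ½ρv₁² + ρg h₁ = P₂ + ½ρv₂² + ρg h₂, so P₂ = P₁ + ½ρ(v₁² − v₂²) − ρg(h₂ − h₁).
P₂ = 355000 + ½·809·(0.596² − 6.44²) − 809·9.8·(−16.0) = 355000 + (-16700) − (-127000) = 465000 Pa.

P₂ = 465000 Pa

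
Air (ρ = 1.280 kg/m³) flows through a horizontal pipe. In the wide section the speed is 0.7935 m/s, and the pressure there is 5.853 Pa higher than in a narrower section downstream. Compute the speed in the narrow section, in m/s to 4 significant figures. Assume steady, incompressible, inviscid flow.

3.126 m/s

With h₁ = h₂, rearranging Bernoulli gives v₂ = √(v₁² + 2ΔP/ρ).
v₂ = √(0.7935² + 2·5.853/1.280) = √(0.6296 + 9.145) = 3.126 m/s.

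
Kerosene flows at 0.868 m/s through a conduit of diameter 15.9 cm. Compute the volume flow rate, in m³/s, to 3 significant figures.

Q = 0.0172 m³/s

Q = A·v = 0.0199 m² × 0.868 m/s = 0.0172 m³/s.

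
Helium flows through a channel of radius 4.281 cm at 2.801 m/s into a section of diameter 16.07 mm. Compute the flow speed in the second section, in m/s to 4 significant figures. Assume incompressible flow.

Mass conservation (A₁v₁ = A₂v₂) gives v₂ = 2.801 × 57.58/2.028 = 79.51 m/s.

v₂ ≈ 79.51 m/s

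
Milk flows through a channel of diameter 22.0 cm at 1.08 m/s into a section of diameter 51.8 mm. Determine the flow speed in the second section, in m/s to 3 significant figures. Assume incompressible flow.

By continuity, v₂ = v₁·A₁/A₂ = 1.08·(380/21.1) = 19.5 m/s.

19.5 m/s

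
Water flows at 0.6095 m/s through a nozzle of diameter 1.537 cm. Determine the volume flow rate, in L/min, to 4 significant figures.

Q = A·v = 0.0001855 m² × 0.6095 m/s = 0.0001131 m³/s.
Converting: 0.0001131 m³/s × 60000 = 6.785 L/min.

Q ≈ 6.785 L/min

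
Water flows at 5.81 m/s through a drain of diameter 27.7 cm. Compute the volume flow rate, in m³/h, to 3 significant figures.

Q = 1260 m³/h

Q = A·v = 0.0603 m² × 5.81 m/s = 0.350 m³/s.
Converting: 0.350 m³/s × 3600 = 1260 m³/h.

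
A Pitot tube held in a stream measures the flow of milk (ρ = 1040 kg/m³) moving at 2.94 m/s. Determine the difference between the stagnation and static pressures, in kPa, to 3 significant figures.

ΔP ≈ 4.49 kPa

Bernoulli between the free stream and the stagnation point: ½ρv² = P_stag − P_static.
ΔP = ½·1040·2.94² = 4490 Pa.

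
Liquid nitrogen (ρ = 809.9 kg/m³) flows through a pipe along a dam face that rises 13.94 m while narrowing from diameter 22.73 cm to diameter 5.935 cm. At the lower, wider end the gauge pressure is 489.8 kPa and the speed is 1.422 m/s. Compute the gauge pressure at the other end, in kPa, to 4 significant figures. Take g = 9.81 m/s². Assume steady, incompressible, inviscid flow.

P₂ = 203.7 kPa

Mass conservation (A₁v₁ = A₂v₂) gives v₂ = 1.422 × 405.8/27.67 = 20.86 m/s.
Bernoulli: P₁ + ½ρv₁² + ρg h₁ = P₂ + ½ρv₂² + ρg h₂, so P₂ = P₁ + ½ρ(v₁² − v₂²) − ρg(h₂ − h₁).
P₂ = 489800 + ½·809.9·(1.422² − 20.86²) − 809.9·9.81·(+13.94) = 489800 + (-175300) − (110800) = 203700 Pa.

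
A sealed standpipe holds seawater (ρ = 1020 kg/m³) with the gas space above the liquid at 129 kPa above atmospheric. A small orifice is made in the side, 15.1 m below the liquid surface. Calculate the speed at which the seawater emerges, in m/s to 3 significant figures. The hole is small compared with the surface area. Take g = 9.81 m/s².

v ≈ 23.4 m/s

Take point 1 at the surface (v₁ ≈ 0) and point 2 at the hole (at atmospheric pressure). Bernoulli: P₁ + ρg h = P_atm + ½ρv₂².
With P₁ − P_atm = 129000 Pa, v₂ = √(2gh + 2ΔP/ρ) = √(2·9.81·15.1 + 2·129000/1020) = 23.4 m/s.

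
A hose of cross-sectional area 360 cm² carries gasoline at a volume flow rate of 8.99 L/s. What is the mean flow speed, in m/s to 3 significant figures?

v ≈ 0.250 m/s

Q = 8.99 L/s = 0.00899 m³/s.
v = Q/A = 0.00899 / 0.0360 = 0.250 m/s.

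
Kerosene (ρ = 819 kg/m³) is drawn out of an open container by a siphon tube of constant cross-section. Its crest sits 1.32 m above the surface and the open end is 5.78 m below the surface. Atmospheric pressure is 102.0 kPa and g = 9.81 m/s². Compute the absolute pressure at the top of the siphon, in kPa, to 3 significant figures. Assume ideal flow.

From the surface to the outlet (both open to atmosphere, surface at rest): v = √(2g·h_out) = √(2·9.81·5.78) = 10.6 m/s.
With constant cross-section the crest speed equals v; applying Bernoulli from the surface up to the crest, P_top = P_atm − ½ρv² − ρg·h_top.
P_top = 102000 − ½·819·10.6² − 819·9.81·1.32 = 45000 Pa.

45.0 kPa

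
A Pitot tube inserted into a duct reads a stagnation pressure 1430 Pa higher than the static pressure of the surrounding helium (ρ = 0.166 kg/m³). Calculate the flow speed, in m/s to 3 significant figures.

v ≈ 131 m/s

Bernoulli between the free stream and the stagnation point: ½ρv² = P_stag − P_static.
v = √(2ΔP/ρ) = √(2·1430/0.166) = 131 m/s.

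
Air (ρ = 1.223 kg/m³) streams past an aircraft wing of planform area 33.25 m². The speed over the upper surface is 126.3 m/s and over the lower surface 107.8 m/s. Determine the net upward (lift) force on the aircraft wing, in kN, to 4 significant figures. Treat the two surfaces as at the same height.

F = 88.06 kN

With equal heights on the two surfaces, Bernoulli gives P_lower − P_upper = ½ρ(v_upper² − v_lower²).
ΔP = ½·1.223·(126.3² − 107.8²) = 2648 Pa.
Lift = ΔP · A = 2648 × 33.25 = 88060 N.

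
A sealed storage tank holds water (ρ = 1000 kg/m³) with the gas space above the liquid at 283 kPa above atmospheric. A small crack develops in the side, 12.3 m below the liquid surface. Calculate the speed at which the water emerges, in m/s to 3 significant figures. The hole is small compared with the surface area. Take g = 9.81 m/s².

Take point 1 at the surface (v₁ ≈ 0) and point 2 at the hole (at atmospheric pressure). Bernoulli: P₁ + ρg h = P_atm + ½ρv₂².
With P₁ − P_atm = 283000 Pa, v₂ = √(2gh + 2ΔP/ρ) = √(2·9.81·12.3 + 2·283000/1000) = 28.4 m/s.

v ≈ 28.4 m/s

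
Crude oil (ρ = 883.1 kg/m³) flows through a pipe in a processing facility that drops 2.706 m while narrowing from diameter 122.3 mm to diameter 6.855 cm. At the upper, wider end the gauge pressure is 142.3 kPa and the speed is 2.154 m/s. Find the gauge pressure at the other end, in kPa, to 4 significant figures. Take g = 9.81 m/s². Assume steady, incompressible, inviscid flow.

The volume flow rate is constant, so v₂ = (A₁/A₂)v₁ = (117.5/36.91)·2.154 = 6.856 m/s.
Energy conservation along the streamline gives P₂ = P₁ − ½ρ(v₂² − v₁²) − ρg(h₂ − h₁).
P₂ = 142300 + ½·883.1·(2.154² − 6.856²) − 883.1·9.81·(−2.706) = 142300 + (-18710) − (-23440) = 147000 Pa.

P₂ ≈ 147.0 kPa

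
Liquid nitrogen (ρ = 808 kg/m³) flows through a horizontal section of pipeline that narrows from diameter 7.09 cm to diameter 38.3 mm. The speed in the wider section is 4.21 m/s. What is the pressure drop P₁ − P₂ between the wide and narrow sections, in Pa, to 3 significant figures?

Continuity gives A₁v₁ = A₂v₂, so v₂ = (39.5 cm²)/(11.5 cm²) × 4.21 m/s = 14.4 m/s.
Bernoulli (h₁ = h₂): P₁ − P₂ = ½ρ(v₂² − v₁²).
P₁ − P₂ = ½·808·(14.4² − 4.21²) = ½·808·190 = 76900 Pa.

ΔP = 76900 Pa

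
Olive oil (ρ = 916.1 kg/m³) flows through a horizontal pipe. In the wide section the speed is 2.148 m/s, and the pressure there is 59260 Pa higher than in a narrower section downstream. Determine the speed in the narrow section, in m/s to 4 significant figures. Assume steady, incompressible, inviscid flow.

With h₁ = h₂, rearranging Bernoulli gives v₂ = √(v₁² + 2ΔP/ρ).
v₂ = √(2.148² + 2·59260/916.1) = √(4.614 + 129.4) = 11.58 m/s.

v₂ ≈ 11.58 m/s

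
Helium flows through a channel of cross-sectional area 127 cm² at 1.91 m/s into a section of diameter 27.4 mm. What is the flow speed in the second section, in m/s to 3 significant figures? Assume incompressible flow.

Mass conservation (A₁v₁ = A₂v₂) gives v₂ = 1.91 × 127/5.90 = 41.1 m/s.

v₂ ≈ 41.1 m/s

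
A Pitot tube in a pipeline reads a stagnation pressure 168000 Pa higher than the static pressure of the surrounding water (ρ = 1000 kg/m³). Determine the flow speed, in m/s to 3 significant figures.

18.3 m/s

The dynamic pressure equals the rise in static pressure at the stagnation point: ΔP = ½ρv².
v = √(2ΔP/ρ) = √(2·168000/1000) = 18.3 m/s.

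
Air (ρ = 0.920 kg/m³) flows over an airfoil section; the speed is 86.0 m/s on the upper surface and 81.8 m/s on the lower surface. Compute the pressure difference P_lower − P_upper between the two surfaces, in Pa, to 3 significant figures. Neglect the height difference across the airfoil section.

The pressure is lower where the speed is higher: ΔP = ½ρ(v_up² − v_low²).
ΔP = ½·0.920·(86.0² − 81.8²) = 324 Pa.

ΔP ≈ 324 Pa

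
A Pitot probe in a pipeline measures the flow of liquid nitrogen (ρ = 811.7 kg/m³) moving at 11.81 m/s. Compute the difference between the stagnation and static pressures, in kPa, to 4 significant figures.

Bernoulli between the free stream and the stagnation point: ½ρv² = P_stag − P_static.
ΔP = ½·811.7·11.81² = 56610 Pa.

56.61 kPa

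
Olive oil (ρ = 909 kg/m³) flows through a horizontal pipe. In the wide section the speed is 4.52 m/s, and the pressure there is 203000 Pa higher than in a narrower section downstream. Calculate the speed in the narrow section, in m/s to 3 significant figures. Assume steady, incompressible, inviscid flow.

Horizontal Bernoulli: P₁ + ½ρv₁² = P₂ + ½ρv₂², so v₂² = v₁² + 2(P₁ − P₂)/ρ.
v₂ = √(4.52² + 2·203000/909) = √(20.4 + 447) = 21.6 m/s.

v₂ ≈ 21.6 m/s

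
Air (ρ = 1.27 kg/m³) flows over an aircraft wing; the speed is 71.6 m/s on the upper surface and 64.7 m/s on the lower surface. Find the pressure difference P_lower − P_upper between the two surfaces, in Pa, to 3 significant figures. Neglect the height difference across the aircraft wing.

Bernoulli (same height): P_lower − P_upper = ½ρ(v_upper² − v_lower²).
ΔP = ½·1.27·(71.6² − 64.7²) = 597 Pa.

ΔP = 597 Pa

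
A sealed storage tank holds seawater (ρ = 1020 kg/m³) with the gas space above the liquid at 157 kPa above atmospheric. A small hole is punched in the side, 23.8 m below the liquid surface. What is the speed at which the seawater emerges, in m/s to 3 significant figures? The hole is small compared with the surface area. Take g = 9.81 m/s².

27.8 m/s

Take point 1 at the surface (v₁ ≈ 0) and point 2 at the hole (at atmospheric pressure). Bernoulli: P₁ + ρg h = P_atm + ½ρv₂².
With P₁ − P_atm = 157000 Pa, v₂ = √(2gh + 2ΔP/ρ) = √(2·9.81·23.8 + 2·157000/1020) = 27.8 m/s.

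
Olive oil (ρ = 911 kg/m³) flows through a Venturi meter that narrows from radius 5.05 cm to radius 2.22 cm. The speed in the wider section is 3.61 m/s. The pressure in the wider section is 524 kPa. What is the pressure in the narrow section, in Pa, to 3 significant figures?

Continuity gives A₁v₁ = A₂v₂, so v₂ = (80.1 cm²)/(15.5 cm²) × 3.61 m/s = 18.7 m/s.
Bernoulli (h₁ = h₂): P₁ − P₂ = ½ρ(v₂² − v₁²).
P₂ = P₁ − ½ρ(v₂² − v₁²) = 524000 − ½·911·(18.7² − 3.61²) = 524000 − 153000 = 371000 Pa.

371000 Pa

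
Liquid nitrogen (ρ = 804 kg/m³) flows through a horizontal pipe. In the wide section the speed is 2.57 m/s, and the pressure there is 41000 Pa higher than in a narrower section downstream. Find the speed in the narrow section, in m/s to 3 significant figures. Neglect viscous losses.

v₂ ≈ 10.4 m/s

Horizontal Bernoulli: P₁ + ½ρv₁² = P₂ + ½ρv₂², so v₂² = v₁² + 2(P₁ − P₂)/ρ.
v₂ = √(2.57² + 2·41000/804) = √(6.60 + 102) = 10.4 m/s.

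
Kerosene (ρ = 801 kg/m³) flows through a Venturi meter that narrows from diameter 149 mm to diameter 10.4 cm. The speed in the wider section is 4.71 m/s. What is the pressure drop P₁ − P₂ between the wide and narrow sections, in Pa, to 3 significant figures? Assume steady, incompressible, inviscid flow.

By continuity, v₂ = v₁·A₁/A₂ = 4.71·(174/84.9) = 9.67 m/s.
Along the horizontal streamline, P + ½ρv² is constant.
P₁ − P₂ = ½·801·(9.67² − 4.71²) = ½·801·71.3 = 28500 Pa.

ΔP ≈ 28500 Pa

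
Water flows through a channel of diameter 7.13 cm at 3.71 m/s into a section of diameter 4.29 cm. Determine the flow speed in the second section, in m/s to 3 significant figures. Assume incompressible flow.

10.2 m/s

By continuity, v₂ = v₁·A₁/A₂ = 3.71·(39.9/14.5) = 10.2 m/s.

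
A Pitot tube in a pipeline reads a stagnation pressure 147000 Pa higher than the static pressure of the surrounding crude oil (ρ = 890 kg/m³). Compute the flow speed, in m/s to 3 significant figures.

18.2 m/s

The dynamic pressure equals the rise in static pressure at the stagnation point: ΔP = ½ρv².
v = √(2ΔP/ρ) = √(2·147000/890) = 18.2 m/s.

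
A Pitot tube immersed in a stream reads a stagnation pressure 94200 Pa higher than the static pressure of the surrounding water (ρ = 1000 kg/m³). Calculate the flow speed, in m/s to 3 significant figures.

13.7 m/s

The dynamic pressure equals the rise in static pressure at the stagnation point: ΔP = ½ρv².
v = √(2ΔP/ρ) = √(2·94200/1000) = 13.7 m/s.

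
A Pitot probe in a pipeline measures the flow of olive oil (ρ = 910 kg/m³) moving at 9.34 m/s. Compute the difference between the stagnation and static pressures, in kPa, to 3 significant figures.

Bernoulli between the free stream and the stagnation point: ½ρv² = P_stag − P_static.
ΔP = ½·910·9.34² = 39700 Pa.

ΔP ≈ 39.7 kPa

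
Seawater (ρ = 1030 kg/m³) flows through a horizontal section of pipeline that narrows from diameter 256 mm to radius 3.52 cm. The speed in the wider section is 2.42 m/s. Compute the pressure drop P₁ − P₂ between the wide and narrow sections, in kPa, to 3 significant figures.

ΔP ≈ 524 kPa

Mass conservation (A₁v₁ = A₂v₂) gives v₂ = 2.42 × 515/38.9 = 32.0 m/s.
The pipe is horizontal, so Bernoulli reduces to P₁ + ½ρv₁² = P₂ + ½ρv₂².
P₁ − P₂ = ½·1030·(32.0² − 2.42²) = ½·1030·1020 = 524000 Pa.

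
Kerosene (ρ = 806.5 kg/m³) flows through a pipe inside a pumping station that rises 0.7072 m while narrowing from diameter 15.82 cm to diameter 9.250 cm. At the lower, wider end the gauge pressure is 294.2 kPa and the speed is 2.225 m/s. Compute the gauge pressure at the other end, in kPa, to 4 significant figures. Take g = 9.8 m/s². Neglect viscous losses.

P₂ ≈ 273.5 kPa

The volume flow rate is constant, so v₂ = (A₁/A₂)v₁ = (196.6/67.20)·2.225 = 6.508 m/s.
Applying Bernoulli between the two ends and solving for P₂: P₂ = P₁ + ½ρ(v₁² − v₂²) − ρgΔh.
P₂ = 294200 + ½·806.5·(2.225² − 6.508²) − 806.5·9.8·(+0.7072) = 294200 + (-15080) − (5589) = 273500 Pa.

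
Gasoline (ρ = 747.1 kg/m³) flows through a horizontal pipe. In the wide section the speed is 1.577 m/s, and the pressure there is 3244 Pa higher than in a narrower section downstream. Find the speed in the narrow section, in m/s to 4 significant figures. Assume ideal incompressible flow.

With h₁ = h₂, rearranging Bernoulli gives v₂ = √(v₁² + 2ΔP/ρ).
v₂ = √(1.577² + 2·3244/747.1) = √(2.487 + 8.684) = 3.342 m/s.

v₂ ≈ 3.342 m/s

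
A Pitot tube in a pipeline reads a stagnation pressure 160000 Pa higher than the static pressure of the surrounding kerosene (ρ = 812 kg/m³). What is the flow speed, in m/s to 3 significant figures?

The dynamic pressure equals the rise in static pressure at the stagnation point: ΔP = ½ρv².
v = √(2ΔP/ρ) = √(2·160000/812) = 19.9 m/s.

v ≈ 19.9 m/s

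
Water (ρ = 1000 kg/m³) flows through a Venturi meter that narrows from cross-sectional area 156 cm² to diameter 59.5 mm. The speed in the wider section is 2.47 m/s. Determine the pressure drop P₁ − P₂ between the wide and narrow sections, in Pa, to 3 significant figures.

By continuity, v₂ = v₁·A₁/A₂ = 2.47·(156/27.8) = 13.9 m/s.
Along the horizontal streamline, P + ½ρv² is constant.
P₁ − P₂ = ½·1000·(13.9² − 2.47²) = ½·1000·186 = 93000 Pa.

ΔP ≈ 93000 Pa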